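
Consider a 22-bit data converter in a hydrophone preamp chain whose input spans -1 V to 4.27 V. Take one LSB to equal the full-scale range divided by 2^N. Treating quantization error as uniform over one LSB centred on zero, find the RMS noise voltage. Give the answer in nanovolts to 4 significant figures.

362.7 nV

Full-scale range = 4.27 V − (-1 V) = 5.27 V.
Step size = 5.27/4194304 V = 1.25647 µV.
For a uniform distribution on [−LSB/2, +LSB/2], V_rms = LSB/√12 = 1.25647 µV/3.4641 = 362.7 nV.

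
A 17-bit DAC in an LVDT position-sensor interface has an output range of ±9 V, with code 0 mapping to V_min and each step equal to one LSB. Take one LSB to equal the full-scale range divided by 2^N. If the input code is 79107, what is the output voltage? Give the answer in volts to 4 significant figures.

1.864 V

Span: 9 V − (-9 V) = 18 V. LSB = 18 V / 2^17.
V_out = -9 + 79107 × (18/131072) V
      = -9 V + 10.8637 V = 1.86369 V.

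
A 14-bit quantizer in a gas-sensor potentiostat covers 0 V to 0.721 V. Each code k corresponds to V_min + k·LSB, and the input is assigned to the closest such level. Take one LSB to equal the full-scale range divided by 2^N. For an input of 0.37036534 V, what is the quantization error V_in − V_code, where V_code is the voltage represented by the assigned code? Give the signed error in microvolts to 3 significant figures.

V_FS = 0.721 V. LSB = 0.721 V / 2^14 ≈ 44.01 µV.
(0.37036534 − (0)) / LSB = 0.37036534 × 16384/0.721 = 8416.1799. Nearest integer: k = 8416.
V_code = 0 + (8416/16384) × 0.721 = 0.37035742188 V.
e = 0.37036534 − (0.37035742188) = +7.92 µV.

+7.92 µV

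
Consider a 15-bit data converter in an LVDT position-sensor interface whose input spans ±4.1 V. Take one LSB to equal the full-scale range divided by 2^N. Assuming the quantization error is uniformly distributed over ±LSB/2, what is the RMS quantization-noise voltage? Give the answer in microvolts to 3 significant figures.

Span: 4.1 V − (-4.1 V) = 8.2 V.
One LSB is 8.2 V / 32768 = 250.24 µV.
For a uniform distribution on [−LSB/2, +LSB/2], V_rms = LSB/√12 = 250.24 µV/3.4641 = 72.2 µV.

72.2 µV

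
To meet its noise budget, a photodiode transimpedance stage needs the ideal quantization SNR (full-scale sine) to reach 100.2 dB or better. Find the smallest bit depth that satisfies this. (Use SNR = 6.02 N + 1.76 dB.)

17 bits

6.02 N + 1.76 ≥ 100.2 gives N ≥ 16.352, so the minimum integer is 17.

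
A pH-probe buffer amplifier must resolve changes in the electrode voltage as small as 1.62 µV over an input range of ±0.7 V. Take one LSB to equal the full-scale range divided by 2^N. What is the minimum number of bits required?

20 bits

The full-scale span is 0.7 − (-0.7) = 1.4 V.
Levels needed ≥ 1.4/1.62 µV = 864200. 2^20 = 1048576 suffices, so N_min = 20.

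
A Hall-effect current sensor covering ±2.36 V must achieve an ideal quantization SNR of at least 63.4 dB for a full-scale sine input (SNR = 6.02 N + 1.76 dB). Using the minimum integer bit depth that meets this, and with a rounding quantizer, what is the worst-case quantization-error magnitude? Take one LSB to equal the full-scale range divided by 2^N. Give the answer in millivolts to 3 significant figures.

1.15 mV

Full-scale range = 2.36 V − (-2.36 V) = 4.72 V.
N ≥ (63.4 − 1.76)/6.02 = 10.239 → N_min = 11.
One LSB is 4.72 V / 2048 = 2.3047 mV.
Half an LSB is 1.15 mV.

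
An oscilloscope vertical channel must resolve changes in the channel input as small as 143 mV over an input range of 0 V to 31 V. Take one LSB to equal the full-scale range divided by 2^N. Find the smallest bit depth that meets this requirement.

Span = 31 V.
Levels needed ≥ 31/143 mV = 216.8. 2^8 = 256 suffices, so N_min = 8.

8 bits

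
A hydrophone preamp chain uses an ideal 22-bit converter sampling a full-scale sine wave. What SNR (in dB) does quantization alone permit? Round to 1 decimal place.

134.2 dB

Ideal quantization SNR: 6.02 × 22 + 1.76 dB = 134.2 dB.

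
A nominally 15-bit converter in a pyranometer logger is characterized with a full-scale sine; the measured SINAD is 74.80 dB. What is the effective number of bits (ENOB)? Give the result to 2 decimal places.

12.13 bits

ENOB = (SINAD − 1.76) / 6.02 = (74.80 − 1.76) / 6.02 = 73.04 / 6.02 = 12.1329.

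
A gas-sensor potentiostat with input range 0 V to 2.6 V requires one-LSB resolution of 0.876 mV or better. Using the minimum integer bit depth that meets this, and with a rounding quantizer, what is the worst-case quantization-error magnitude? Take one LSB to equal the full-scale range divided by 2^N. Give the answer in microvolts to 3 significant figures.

317 µV

Full-scale range = 2.6 V.
Required number of levels: 2.6/0.876 mV = 2968.0; smallest N with 2^N ≥ that is 12.
Step size = 2.6/4096 V = 0.63477 mV.
|e|_max = LSB/2 = 317 µV.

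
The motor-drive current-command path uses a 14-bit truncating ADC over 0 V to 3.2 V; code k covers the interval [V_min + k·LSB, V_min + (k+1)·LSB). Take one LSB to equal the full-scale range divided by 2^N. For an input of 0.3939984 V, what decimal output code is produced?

2017

V_FS = 3.2 V. LSB = 3.2 V / 2^14 ≈ 195.3 µV.
V_in − V_min = 0.3939984 − (0) = 0.3939984 V.
Divide by LSB: 0.3939984 × 16384/3.2 = 2017.2718.
Truncating gives code 2017.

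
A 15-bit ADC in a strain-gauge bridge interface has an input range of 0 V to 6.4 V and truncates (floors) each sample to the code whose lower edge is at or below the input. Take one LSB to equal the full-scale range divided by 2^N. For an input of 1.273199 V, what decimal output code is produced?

Range is 6.4 V. LSB = 6.4 V / 2^15 ≈ 195.3 µV.
code = ⌊(V_in − V_min)/LSB⌋ = ⌊(V_in − V_min) × 2^15 / range⌋
     = ⌊(1.273199 − (0)) × 32768 / 6.4⌋ = ⌊1.273199 × 32768/6.4⌋
     = ⌊6518.779⌋ = 6518.

6518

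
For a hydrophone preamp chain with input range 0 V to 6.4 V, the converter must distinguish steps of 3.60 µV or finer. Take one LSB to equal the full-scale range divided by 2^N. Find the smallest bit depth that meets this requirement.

V_FS = 6.4 V.
Need 2^N ≥ 6.4 V / 3.60 µV = 1.778e6 → N_min = 21.

21 bits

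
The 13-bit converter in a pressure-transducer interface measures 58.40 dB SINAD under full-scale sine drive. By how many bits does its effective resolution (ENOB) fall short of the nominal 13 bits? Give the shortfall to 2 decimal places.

3.59 bits

ENOB = (SINAD − 1.76)/6.02 = (58.40 − 1.76)/6.02 = 9.4086 bits.
Shortfall = 13 − 9.4086 = 3.5914 bits.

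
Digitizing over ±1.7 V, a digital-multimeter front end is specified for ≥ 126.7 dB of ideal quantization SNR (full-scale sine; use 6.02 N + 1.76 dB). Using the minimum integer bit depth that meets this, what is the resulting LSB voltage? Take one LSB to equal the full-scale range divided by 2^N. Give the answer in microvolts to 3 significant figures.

1.62 µV

Range = 1.7 − (-1.7) = 3.4 V.
N ≥ (126.7 − 1.76)/6.02 = 20.754 → N_min = 21.
LSB = 3.4 V / 2^21 = 1.62 µV.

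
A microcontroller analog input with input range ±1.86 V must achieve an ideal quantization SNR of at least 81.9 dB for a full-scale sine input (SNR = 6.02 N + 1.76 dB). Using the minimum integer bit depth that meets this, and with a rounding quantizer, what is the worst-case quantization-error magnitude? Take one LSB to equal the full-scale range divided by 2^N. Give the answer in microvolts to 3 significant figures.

114 µV

The full-scale span is 1.86 − (-1.86) = 3.72 V.
N ≥ (81.9 − 1.76)/6.02 = 13.312 → N_min = 14.
Step size = 3.72/16384 V = 227.05 µV.
Max error for round-to-nearest is LSB/2 = 114 µV.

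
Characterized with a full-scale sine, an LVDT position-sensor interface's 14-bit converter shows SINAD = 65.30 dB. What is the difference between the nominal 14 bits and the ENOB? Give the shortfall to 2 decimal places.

N_eff = (65.30 − 1.76)/6.02 = 10.5548 bits.
14 − 10.5548 = 3.45 bits below nominal.

3.45 bits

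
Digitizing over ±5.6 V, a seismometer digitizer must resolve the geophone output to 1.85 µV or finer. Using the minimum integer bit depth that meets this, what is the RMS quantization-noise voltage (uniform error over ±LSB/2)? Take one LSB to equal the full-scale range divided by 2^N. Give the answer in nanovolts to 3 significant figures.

385 nV

The full-scale span is 5.6 − (-5.6) = 11.2 V.
Required number of levels: 11.2/1.85 µV = 6.0541e6; smallest N with 2^N ≥ that is 23.
LSB = 11.2 V ÷ 2^23 = 11.2/8388608 V = 1.3351 µV.
RMS noise = LSB/√12 = 385 nV.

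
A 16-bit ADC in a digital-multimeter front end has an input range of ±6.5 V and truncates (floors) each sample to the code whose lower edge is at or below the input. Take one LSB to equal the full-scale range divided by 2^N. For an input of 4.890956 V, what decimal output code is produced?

57424

The full-scale span is 6.5 − (-6.5) = 13 V. LSB = 13 V / 2^16 ≈ 198.4 µV.
code = ⌊(V_in − V_min)/LSB⌋ = ⌊(V_in − V_min) × 2^16 / range⌋
     = ⌊(4.890956 − (-6.5)) × 65536 / 13⌋ = ⌊11.390956 × 65536/13⌋
     = ⌊57424.438⌋ = 57424.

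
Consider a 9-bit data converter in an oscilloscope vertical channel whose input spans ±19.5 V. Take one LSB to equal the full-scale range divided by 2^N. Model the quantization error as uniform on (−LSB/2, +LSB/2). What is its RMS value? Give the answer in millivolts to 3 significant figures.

Full-scale range = 19.5 V − (-19.5 V) = 39 V.
One LSB is 39 V / 512 = 76.172 mV.
For a uniform distribution on [−LSB/2, +LSB/2], V_rms = LSB/√12 = 76.172 mV/3.4641 = 22.0 mV.

22.0 mV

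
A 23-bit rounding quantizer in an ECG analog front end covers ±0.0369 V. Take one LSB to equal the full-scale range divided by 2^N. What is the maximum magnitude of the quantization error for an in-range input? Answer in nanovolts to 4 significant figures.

Full-scale range = 0.0369 V − (-0.0369 V) = 0.0738 V.
LSB = 0.0738 V ÷ 2^23 = 0.0738/8388608 V = 8.79765 nV.
A rounding quantizer has |error| ≤ LSB/2 = 4.399 nV.

4.399 nV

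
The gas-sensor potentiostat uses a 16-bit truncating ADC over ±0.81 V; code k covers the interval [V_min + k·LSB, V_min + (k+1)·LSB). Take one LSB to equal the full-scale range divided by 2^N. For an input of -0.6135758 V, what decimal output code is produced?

The full-scale span is 0.81 − (-0.81) = 1.62 V. LSB = 1.62 V / 2^16 ≈ 24.72 µV.
code = ⌊(V_in − V_min)/LSB⌋ = ⌊(V_in − V_min) × 2^16 / range⌋
     = ⌊(-0.6135758 − (-0.81)) × 65536 / 1.62⌋ = ⌊0.1964242 × 65536/1.62⌋
     = ⌊7946.208⌋ = 7946.

7946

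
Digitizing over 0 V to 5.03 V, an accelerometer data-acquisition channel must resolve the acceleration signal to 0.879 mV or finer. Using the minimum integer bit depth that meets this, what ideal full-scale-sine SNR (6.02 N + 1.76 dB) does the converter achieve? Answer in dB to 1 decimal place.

80.0 dB

Range is 5.03 V.
Levels needed ≥ 5.03/0.879 mV = 5722. 2^13 = 8192 suffices, so N_min = 13.
Ideal SNR at N = 13: 6.02·13 + 1.76 = 80.0 dB.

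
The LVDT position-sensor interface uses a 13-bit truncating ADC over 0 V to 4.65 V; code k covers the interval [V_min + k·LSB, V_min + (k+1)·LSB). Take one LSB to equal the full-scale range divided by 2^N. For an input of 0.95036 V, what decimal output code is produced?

Full-scale range = 4.65 V. LSB = 4.65 V / 2^13 ≈ 0.5676 mV.
(V_in − V_min) × 2^13/range = (0.95036 − (0)) × 8192/4.65 = 1674.269.
Floor → code = 1674.

1674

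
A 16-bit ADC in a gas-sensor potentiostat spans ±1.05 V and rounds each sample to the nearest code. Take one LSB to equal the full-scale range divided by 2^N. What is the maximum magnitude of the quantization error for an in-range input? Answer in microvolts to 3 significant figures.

16.0 µV

Range = 1.05 − (-1.05) = 2.1 V.
Step size = 2.1/65536 V = 32.043 µV.
Worst-case error for round-to-nearest is half an LSB: 16.0 µV.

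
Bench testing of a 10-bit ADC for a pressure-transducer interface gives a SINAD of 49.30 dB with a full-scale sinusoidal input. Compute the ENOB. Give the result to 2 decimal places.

ENOB = (49.30 − 1.76)/6.02 = 7.8970 bits.

7.90 bits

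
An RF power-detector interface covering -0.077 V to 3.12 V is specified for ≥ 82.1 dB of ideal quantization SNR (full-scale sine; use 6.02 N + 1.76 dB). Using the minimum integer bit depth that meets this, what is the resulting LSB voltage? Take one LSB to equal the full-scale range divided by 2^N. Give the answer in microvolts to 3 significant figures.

Span: 3.12 V − (-0.077 V) = 3.197 V.
Solving 6.02 N ≥ 82.1 − 1.76: N ≥ 13.346. Round up → N = 14.
Step size = 3.197/16384 V = 195 µV.

195 µV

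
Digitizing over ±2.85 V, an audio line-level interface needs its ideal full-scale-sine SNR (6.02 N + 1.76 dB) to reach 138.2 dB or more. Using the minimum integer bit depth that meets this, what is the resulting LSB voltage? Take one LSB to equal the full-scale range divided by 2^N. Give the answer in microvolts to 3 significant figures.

0.679 µV

Range = 2.85 − (-2.85) = 5.7 V.
Required N = ⌈(138.2 − 1.76)/6.02⌉ = ⌈22.664⌉ = 23.
Step size = 5.7/8388608 V = 0.679 µV.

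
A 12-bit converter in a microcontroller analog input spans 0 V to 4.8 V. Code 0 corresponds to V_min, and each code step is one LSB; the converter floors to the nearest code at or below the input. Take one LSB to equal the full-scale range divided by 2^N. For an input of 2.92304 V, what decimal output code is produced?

2494

Full-scale range = 4.8 V. LSB = 4.8 V / 2^12 ≈ 1.172 mV.
code = ⌊(V_in − V_min)/LSB⌋ = ⌊(V_in − V_min) × 2^12 / range⌋
     = ⌊(2.92304 − (0)) × 4096 / 4.8⌋ = ⌊2.92304 × 4096/4.8⌋
     = ⌊2494.327⌋ = 2494.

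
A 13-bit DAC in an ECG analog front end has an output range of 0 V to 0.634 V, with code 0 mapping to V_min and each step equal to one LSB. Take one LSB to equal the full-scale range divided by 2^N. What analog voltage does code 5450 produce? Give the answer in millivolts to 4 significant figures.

Range is 0.634 V. LSB = 0.634 V / 2^13.
V_out = 0 + 5450 × (0.634/8192) V
      = 0 + 0.421790 = 0.421790 V.

421.8 mV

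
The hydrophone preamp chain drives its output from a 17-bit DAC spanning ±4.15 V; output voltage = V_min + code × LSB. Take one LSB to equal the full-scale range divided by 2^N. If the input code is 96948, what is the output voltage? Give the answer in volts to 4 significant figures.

Span: 4.15 V − (-4.15 V) = 8.3 V. LSB = 8.3 V / 2^17.
Output = V_min + (96948/131072) × range = -4.15 + 0.739655 × 8.3 V
      = -4.15 + 6.13913 = 1.98913 V.

1.989 V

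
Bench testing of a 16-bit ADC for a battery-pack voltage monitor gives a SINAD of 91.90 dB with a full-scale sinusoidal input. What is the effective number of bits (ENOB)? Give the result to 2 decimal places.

Inverting SNR = 6.02 N + 1.76: N_eff = (91.90 − 1.76)/6.02 = 14.9734.

14.97 bits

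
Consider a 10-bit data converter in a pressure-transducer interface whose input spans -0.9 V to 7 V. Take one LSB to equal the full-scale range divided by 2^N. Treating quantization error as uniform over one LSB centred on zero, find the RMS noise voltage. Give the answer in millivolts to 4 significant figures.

Full-scale range = 7 V − (-0.9 V) = 7.9 V.
Step size = 7.9/1024 V = 7.71484 mV.
σ_q = LSB/√12 = 7.71484 mV/3.4641 = 2.227 mV.

2.227 mV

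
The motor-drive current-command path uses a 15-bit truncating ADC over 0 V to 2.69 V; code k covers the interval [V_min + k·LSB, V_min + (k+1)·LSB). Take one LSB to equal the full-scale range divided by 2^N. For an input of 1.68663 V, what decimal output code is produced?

Span = 2.69 V. LSB = 2.69 V / 2^15 ≈ 82.09 µV.
V_in − V_min = 1.68663 − (0) = 1.68663 V.
Divide by LSB: 1.68663 × 32768/2.69 = 20545.5360.
Truncating gives code 20545.

20545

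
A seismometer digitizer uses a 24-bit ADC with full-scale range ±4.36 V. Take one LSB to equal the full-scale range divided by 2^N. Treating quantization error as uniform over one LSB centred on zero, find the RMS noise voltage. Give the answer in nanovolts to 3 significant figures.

Span: 4.36 V − (-4.36 V) = 8.72 V.
One LSB is 8.72 V / 16777216 = 0.51975 µV.
σ_q = LSB/√12 = 0.51975 µV/3.4641 = 150 nV.

150 nV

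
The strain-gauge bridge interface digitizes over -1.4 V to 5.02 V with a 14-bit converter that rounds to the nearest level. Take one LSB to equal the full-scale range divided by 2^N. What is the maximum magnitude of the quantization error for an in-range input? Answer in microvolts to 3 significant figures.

Span: 5.02 V − (-1.4 V) = 6.42 V.
One LSB is 6.42 V / 16384 = 391.85 µV.
|e|_max = LSB/2 = 196 µV.

196 µV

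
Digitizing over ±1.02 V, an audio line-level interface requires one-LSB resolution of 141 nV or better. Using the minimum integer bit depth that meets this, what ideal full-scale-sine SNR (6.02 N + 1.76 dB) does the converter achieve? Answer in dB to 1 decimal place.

Range = 1.02 − (-1.02) = 2.04 V.
2.04 V / 141 nV = 1.447e7. Since 2^23 = 8388608 and 2^24 = 16777216, N = 24.
SNR = 6.02 × 24 + 1.76 = 146.24 dB.

146.2 dB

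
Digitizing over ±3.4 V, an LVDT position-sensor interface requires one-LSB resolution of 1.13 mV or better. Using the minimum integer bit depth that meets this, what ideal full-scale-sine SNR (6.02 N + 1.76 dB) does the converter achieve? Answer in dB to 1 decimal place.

80.0 dB

Full-scale range = 3.4 V − (-3.4 V) = 6.8 V.
Levels needed ≥ 6.8/1.13 mV = 6018. 2^13 = 8192 suffices, so N_min = 13.
Ideal SNR at N = 13: 6.02·13 + 1.76 = 80.0 dB.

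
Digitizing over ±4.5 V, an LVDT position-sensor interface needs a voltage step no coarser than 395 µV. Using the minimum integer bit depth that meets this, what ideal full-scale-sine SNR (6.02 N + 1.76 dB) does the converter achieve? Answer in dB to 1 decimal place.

The full-scale span is 4.5 − (-4.5) = 9 V.
Need 2^N ≥ 9 V / 395 µV = 22780 → N_min = 15.
Ideal SNR at N = 15: 6.02·15 + 1.76 = 92.1 dB.

92.1 dB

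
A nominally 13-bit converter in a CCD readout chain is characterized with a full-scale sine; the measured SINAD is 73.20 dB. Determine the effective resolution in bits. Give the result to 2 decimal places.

(73.20 − 1.76) / 6.02 = 71.44/6.02 = 11.8671 effective bits.

11.87 bits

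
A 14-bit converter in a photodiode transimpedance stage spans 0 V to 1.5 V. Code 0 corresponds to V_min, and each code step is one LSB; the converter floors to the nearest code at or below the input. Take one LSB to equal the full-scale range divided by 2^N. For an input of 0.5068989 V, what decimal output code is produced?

Range is 1.5 V. LSB = 1.5 V / 2^14 ≈ 91.55 µV.
code = ⌊(V_in − V_min)/LSB⌋ = ⌊(V_in − V_min) × 2^14 / range⌋
     = ⌊(0.5068989 − (0)) × 16384 / 1.5⌋ = ⌊0.5068989 × 16384/1.5⌋
     = ⌊5536.688⌋ = 5536.

5536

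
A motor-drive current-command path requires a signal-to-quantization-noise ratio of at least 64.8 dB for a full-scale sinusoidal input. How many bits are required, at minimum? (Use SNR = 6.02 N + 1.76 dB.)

N ≥ (64.8 − 1.76)/6.02 = 10.472 → N_min = 11.

11 bits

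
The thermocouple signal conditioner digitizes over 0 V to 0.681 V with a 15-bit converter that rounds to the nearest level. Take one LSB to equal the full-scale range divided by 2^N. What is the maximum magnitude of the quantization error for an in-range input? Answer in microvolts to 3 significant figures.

Range is 0.681 V.
One LSB is 0.681 V / 32768 = 20.782 µV.
A rounding quantizer has |error| ≤ LSB/2 = 10.4 µV.

10.4 µV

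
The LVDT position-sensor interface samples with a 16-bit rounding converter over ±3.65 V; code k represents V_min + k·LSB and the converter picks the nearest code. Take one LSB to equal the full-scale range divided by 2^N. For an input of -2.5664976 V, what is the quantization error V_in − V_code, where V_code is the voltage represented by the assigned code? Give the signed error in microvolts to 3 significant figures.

The full-scale span is 3.65 − (-3.65) = 7.3 V. LSB = 7.3 V / 2^16 ≈ 111.4 µV.
(V_in − V_min)/LSB = (-2.5664976 − (-3.65)) × 65536/7.3 = 9727.1799 → nearest code k = 9727.
V_code = V_min + k × range/2^16 = -3.65 + 9727 × 7.3/65536 = -2.5665176392 V.
e = -2.5664976 − (-2.5665176392) = +20.0 µV.

+20.0 µV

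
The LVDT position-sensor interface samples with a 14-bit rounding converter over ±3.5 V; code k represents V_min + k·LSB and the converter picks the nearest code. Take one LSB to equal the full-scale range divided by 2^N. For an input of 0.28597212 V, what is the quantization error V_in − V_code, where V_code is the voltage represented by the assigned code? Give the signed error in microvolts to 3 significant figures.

The full-scale span is 3.5 − (-3.5) = 7 V. LSB = 7 V / 2^14 ≈ 427.2 µV.
(V_in − V_min)/LSB = (0.28597212 − (-3.5)) × 16384/7 = 8861.3382 → nearest code k = 8861.
Reconstructed level: -3.5 + 8861 × 7/16384 V = 0.28582763672 V.
V_in − V_code = 0.28597212 − (0.28582763672) = +144 µV.

+144 µV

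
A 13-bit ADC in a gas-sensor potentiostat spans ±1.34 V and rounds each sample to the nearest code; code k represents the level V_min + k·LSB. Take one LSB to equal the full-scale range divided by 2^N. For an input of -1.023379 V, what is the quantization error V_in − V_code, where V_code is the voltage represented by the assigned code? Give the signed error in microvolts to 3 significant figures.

Full-scale range = 1.34 V − (-1.34 V) = 2.68 V. LSB = 2.68 V / 2^13 ≈ 327.1 µV.
Position in LSBs: (-1.023379 − (-1.34)) × 8192/2.68 = 967.8206; rounding gives k = 968.
V_code = V_min + k × range/2^13 = -1.34 + 968 × 2.68/8192 = -1.023320313 V.
e = -1.023379 − (-1.023320313) = −58.7 µV.

−58.7 µV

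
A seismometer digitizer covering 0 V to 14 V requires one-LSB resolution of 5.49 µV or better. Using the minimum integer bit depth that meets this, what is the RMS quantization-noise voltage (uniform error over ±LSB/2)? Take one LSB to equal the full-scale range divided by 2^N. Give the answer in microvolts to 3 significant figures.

0.964 µV

Span = 14 V.
Need 2^N ≥ 14 V / 5.49 µV = 2.550e6 → N_min = 22.
LSB = 14 V / 2^22 = 3.3379 µV.
σ_q = LSB/√12 = 3.3379 µV/3.4641 = 0.964 µV.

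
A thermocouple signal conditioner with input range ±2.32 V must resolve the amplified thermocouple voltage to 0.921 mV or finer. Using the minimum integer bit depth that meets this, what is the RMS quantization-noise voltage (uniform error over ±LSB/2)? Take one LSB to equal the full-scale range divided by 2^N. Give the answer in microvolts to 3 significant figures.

164 µV

The full-scale span is 2.32 − (-2.32) = 4.64 V.
Required number of levels: 4.64/0.921 mV = 5038.0; smallest N with 2^N ≥ that is 13.
LSB = 4.64 V ÷ 2^13 = 4.64/8192 V = 0.56641 mV.
V_rms = LSB/√12 = 164 µV.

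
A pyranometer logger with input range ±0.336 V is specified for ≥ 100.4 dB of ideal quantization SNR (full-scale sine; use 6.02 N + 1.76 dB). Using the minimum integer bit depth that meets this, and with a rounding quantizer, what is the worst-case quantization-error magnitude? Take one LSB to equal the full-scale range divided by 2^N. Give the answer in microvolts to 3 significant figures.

2.56 µV

Range = 0.336 − (-0.336) = 0.672 V.
6.02 N + 1.76 ≥ 100.4 gives N ≥ 16.385, so the minimum integer is 17.
LSB = 0.672 V ÷ 2^17 = 0.672/131072 V = 5.1270 µV.
Half an LSB is 2.56 µV.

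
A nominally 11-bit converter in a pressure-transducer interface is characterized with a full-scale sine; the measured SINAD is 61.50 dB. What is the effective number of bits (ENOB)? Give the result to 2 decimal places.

9.92 bits

Inverting SNR = 6.02 N + 1.76: N_eff = (61.50 − 1.76)/6.02 = 9.9236.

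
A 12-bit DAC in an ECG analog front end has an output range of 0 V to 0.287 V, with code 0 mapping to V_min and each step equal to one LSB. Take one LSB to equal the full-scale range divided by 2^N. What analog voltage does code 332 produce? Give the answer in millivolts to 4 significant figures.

Span = 0.287 V. LSB = 0.287 V / 2^12.
V_out = 0 + 332 × (0.287/4096) V
      = 0 V + 0.0232627 V = 0.0232627 V.

23.26 mV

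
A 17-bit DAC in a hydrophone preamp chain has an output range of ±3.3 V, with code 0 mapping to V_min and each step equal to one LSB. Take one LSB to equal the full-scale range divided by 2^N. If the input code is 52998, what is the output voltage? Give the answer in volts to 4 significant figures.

Span: 3.3 V − (-3.3 V) = 6.6 V. LSB = 6.6 V / 2^17.
V_out = -3.3 + 52998 × (6.6/131072) V
      = -3.3 + 2.66866 = -0.631339 V.

-0.6313 V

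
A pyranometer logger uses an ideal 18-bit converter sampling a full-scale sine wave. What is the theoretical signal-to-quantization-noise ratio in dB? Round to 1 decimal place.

110.1 dB

Ideal quantization SNR: 6.02 × 18 + 1.76 dB = 110.1 dB.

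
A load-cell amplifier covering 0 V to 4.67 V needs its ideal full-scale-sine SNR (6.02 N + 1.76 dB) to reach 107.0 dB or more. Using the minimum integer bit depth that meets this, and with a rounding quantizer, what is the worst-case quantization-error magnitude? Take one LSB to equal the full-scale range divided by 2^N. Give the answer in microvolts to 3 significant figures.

Span = 4.67 V.
Solving 6.02 N ≥ 107.0 − 1.76: N ≥ 17.482. Round up → N = 18.
Step size = 4.67/262144 V = 17.815 µV.
|e|_max = LSB/2 = 8.91 µV.

8.91 µV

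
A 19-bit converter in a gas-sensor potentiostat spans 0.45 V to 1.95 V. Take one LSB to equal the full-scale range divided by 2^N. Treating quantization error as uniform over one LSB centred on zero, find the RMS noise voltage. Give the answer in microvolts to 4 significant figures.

Full-scale range = 1.95 V − (0.45 V) = 1.5 V.
LSB = 1.5 V ÷ 2^19 = 1.5/524288 V = 2.86102 µV.
σ_q = LSB/√12 = 2.86102 µV/3.4641 = 0.8259 µV.

0.8259 µV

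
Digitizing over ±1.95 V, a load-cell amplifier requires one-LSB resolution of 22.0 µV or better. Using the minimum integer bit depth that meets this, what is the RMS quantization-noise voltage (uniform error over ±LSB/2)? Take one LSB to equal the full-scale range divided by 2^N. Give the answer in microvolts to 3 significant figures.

4.29 µV

Range = 1.95 − (-1.95) = 3.9 V.
Need 2^N ≥ 3.9 V / 22.0 µV = 177300 → N_min = 18.
LSB = 3.9 V ÷ 2^18 = 3.9/262144 V = 14.877 µV.
RMS noise = LSB/√12 = 4.29 µV.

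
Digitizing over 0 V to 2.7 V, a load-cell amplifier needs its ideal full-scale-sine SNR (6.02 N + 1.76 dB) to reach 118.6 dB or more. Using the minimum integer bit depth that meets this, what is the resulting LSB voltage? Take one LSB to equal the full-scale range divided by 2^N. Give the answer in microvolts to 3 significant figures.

Full-scale range = 2.7 V.
Required N = ⌈(118.6 − 1.76)/6.02⌉ = ⌈19.409⌉ = 20.
Step size = 2.7/1048576 V = 2.57 µV.

2.57 µV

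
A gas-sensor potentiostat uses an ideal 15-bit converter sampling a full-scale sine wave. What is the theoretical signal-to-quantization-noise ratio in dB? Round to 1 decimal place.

Ideal quantization SNR: 6.02 × 15 + 1.76 dB = 92.1 dB.

92.1 dB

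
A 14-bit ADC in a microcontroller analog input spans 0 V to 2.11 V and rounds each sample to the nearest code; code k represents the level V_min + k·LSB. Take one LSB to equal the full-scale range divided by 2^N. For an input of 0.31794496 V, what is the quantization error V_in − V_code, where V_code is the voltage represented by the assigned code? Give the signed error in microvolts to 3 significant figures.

Full-scale range = 2.11 V. LSB = 2.11 V / 2^14 ≈ 128.8 µV.
Position in LSBs: (0.31794496 − (0)) × 16384/2.11 = 2468.8200; rounding gives k = 2469.
Reconstructed level: 0 + 2469 × 2.11/16384 V = 0.31796813965 V.
V_in − V_code = 0.31794496 − (0.31796813965) = −23.2 µV.

−23.2 µV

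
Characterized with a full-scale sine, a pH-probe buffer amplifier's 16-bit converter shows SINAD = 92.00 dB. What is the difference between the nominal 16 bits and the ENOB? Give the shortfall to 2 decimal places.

Effective bits = (92.00 − 1.76)/6.02 = 14.9900.
16 − 14.9900 = 1.01 bits below nominal.

1.01 bits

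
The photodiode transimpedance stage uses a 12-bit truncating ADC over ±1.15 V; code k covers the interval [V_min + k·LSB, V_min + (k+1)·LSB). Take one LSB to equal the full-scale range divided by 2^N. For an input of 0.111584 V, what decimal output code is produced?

2246

Range = 1.15 − (-1.15) = 2.3 V. LSB = 2.3 V / 2^12 ≈ 0.5615 mV.
(V_in − V_min) × 2^12/range = (0.111584 − (-1.15)) × 4096/2.3 = 2246.717.
Floor → code = 2246.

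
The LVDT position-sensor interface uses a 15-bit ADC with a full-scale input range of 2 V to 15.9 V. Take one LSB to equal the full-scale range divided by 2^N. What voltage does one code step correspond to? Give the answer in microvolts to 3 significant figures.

424 µV

Range = 15.9 − (2) = 13.9 V.
There are 2^15 = 32768 steps.
Step size = 13.9/32768 V = 424 µV.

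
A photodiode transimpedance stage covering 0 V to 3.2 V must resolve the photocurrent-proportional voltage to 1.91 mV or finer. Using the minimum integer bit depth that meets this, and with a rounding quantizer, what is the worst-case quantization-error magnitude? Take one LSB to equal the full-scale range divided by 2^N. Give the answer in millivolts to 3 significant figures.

0.781 mV

Range is 3.2 V.
Levels needed ≥ 3.2/1.91 mV = 1675. 2^11 = 2048 suffices, so N_min = 11.
Step size = 3.2/2048 V = 1.5625 mV.
Max error for round-to-nearest is LSB/2 = 0.781 mV.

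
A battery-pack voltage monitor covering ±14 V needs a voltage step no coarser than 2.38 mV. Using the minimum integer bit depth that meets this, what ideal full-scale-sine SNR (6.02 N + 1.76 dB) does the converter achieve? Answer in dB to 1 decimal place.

86.0 dB

Range = 14 − (-14) = 28 V.
Levels needed ≥ 28/2.38 mV = 11760. 2^14 = 16384 suffices, so N_min = 14.
SNR = 6.02 × 14 + 1.76 = 86.04 dB.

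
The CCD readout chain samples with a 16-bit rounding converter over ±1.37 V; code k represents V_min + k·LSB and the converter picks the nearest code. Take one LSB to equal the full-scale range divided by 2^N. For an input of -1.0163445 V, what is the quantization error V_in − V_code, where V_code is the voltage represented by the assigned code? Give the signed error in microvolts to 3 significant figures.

−7.52 µV

Range = 1.37 − (-1.37) = 2.74 V. LSB = 2.74 V / 2^16 ≈ 41.81 µV.
(-1.0163445 − (-1.37)) / LSB = 0.3536555 × 65536/2.74 = 8458.8200. Nearest integer: k = 8459.
V_code = V_min + k × range/2^16 = -1.37 + 8459 × 2.74/65536 = -1.0163369751 V.
V_in − V_code = -1.0163445 − (-1.0163369751) = −7.52 µV.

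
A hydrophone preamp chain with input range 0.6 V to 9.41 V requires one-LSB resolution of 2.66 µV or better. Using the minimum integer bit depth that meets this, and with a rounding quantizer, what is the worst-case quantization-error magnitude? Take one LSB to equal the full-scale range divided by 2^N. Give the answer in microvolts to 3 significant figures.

1.05 µV

Full-scale range = 9.41 V − (0.6 V) = 8.81 V.
Need 2^N ≥ 8.81 V / 2.66 µV = 3.312e6 → N_min = 22.
One LSB is 8.81 V / 4194304 = 2.1005 µV.
Half an LSB is 1.05 µV.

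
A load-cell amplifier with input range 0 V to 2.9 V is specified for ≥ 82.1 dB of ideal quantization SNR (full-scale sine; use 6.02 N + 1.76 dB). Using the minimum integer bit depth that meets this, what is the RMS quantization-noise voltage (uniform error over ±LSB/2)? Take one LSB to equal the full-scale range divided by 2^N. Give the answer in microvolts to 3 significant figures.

Range is 2.9 V.
Required N = ⌈(82.1 − 1.76)/6.02⌉ = ⌈13.346⌉ = 14.
LSB = 2.9 V ÷ 2^14 = 2.9/16384 V = 177.00 µV.
RMS noise = LSB/√12 = 51.1 µV.

51.1 µV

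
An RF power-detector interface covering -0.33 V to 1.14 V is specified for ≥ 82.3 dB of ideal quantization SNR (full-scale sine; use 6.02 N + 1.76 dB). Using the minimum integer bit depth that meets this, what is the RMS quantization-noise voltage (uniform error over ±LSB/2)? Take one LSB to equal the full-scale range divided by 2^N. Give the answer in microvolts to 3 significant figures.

Span: 1.14 V − (-0.33 V) = 1.47 V.
Required N = ⌈(82.3 − 1.76)/6.02⌉ = ⌈13.379⌉ = 14.
One LSB is 1.47 V / 16384 = 89.722 µV.
V_rms = LSB/√12 = 25.9 µV.

25.9 µV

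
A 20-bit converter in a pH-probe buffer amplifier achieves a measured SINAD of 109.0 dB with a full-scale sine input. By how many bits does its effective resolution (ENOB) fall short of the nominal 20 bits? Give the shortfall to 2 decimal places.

N_eff = (109.0 − 1.76)/6.02 = 17.8140 bits.
Lost resolution: 20 − 17.8140 = 2.1860 bits.

2.19 bits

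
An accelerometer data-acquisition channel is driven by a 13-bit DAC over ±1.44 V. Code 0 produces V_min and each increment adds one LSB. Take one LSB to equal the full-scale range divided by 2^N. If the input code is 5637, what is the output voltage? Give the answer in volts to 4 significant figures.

The full-scale span is 1.44 − (-1.44) = 2.88 V. LSB = 2.88 V / 2^13.
V_out = -1.44 + 5637 × (2.88/8192) V
      = -1.44 V + 1.98176 V = 0.541758 V.

0.5418 V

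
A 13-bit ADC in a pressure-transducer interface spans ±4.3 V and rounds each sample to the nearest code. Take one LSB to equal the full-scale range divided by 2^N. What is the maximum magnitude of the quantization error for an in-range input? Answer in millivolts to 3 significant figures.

Range = 4.3 − (-4.3) = 8.6 V.
LSB = 8.6 V ÷ 2^13 = 8.6/8192 V = 1.0498 mV.
A rounding quantizer has |error| ≤ LSB/2 = 0.525 mV.

0.525 mV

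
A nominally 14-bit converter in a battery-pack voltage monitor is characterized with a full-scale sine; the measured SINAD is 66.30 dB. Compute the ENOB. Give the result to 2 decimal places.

10.72 bits

ENOB = (66.30 − 1.76)/6.02 = 10.7209 bits.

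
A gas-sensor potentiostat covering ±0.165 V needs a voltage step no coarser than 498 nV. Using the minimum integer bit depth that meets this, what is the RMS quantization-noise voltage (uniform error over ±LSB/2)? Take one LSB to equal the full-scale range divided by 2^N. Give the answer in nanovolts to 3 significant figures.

Range = 0.165 − (-0.165) = 0.33 V.
0.33 V / 498 nV = 662700. Since 2^19 = 524288 and 2^20 = 1048576, N = 20.
One LSB is 0.33 V / 1048576 = 314.71 nV.
V_rms = LSB/√12 = 90.8 nV.

90.8 nV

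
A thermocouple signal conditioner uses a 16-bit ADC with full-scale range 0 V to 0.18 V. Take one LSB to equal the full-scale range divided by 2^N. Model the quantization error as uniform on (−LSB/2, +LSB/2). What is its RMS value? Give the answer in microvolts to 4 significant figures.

0.7929 µV

Full-scale range = 0.18 V.
LSB = 0.18 V ÷ 2^16 = 0.18/65536 V = 2.74658 µV.
For a uniform distribution on [−LSB/2, +LSB/2], V_rms = LSB/√12 = 2.74658 µV/3.4641 = 0.7929 µV.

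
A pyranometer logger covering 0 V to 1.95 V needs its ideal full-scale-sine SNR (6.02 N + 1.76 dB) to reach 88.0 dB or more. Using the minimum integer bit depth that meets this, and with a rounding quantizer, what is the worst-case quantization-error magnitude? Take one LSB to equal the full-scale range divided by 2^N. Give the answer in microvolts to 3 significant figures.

29.8 µV

Range is 1.95 V.
N ≥ (88.0 − 1.76)/6.02 = 14.326 → N_min = 15.
One LSB is 1.95 V / 32768 = 59.509 µV.
Max error for round-to-nearest is LSB/2 = 29.8 µV.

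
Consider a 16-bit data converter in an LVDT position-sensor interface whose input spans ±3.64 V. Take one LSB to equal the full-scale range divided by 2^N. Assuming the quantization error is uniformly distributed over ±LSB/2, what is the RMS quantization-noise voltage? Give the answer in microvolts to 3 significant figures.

32.1 µV

The full-scale span is 3.64 − (-3.64) = 7.28 V.
LSB = 7.28 V ÷ 2^16 = 7.28/65536 V = 111.08 µV.
σ_q = LSB/√12 = 111.08 µV/3.4641 = 32.1 µV.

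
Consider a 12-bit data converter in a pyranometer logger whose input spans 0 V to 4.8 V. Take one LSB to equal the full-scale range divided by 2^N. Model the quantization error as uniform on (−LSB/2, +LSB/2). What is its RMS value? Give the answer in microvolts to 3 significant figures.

Range is 4.8 V.
Step size = 4.8/4096 V = 1.1719 mV.
For a uniform distribution on [−LSB/2, +LSB/2], V_rms = LSB/√12 = 1.1719 mV/3.4641 = 338 µV.

338 µV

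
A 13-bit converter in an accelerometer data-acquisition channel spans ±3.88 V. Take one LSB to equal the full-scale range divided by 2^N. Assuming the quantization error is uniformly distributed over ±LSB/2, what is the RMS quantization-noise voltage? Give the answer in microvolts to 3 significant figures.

The full-scale span is 3.88 − (-3.88) = 7.76 V.
Step size = 7.76/8192 V = 0.94727 mV.
σ_q = LSB/√12 = 0.94727 mV/3.4641 = 273 µV.

273 µV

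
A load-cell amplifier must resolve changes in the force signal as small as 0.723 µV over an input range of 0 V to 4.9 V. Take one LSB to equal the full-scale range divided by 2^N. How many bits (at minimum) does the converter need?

Range is 4.9 V.
Levels needed ≥ 4.9/0.723 µV = 6.777e6. 2^23 = 8388608 suffices, so N_min = 23.

23 bits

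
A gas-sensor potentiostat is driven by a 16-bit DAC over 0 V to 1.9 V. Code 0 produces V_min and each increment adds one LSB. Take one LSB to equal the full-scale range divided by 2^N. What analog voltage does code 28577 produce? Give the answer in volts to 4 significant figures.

V_FS = 1.9 V. LSB = 1.9 V / 2^16.
V_out = 0 + 28577 × (1.9/65536) V
      = 0 V + 0.828496 V = 0.828496 V.

0.8285 V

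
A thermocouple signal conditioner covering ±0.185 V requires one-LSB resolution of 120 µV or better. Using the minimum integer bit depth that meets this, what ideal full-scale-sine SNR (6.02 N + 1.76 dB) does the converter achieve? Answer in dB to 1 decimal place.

74.0 dB

Range = 0.185 − (-0.185) = 0.37 V.
Required number of levels: 0.37/120 µV = 3083.3; smallest N with 2^N ≥ that is 12.
SNR = 6.02 × 12 + 1.76 = 74.00 dB.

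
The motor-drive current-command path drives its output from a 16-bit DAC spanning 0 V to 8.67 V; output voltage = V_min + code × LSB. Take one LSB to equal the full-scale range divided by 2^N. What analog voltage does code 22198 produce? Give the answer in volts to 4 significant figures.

Range is 8.67 V. LSB = 8.67 V / 2^16.
Output = V_min + (22198/65536) × range = 0 + 0.338715 × 8.67 V
      = 0 V + 2.93666 V = 2.93666 V.

2.937 V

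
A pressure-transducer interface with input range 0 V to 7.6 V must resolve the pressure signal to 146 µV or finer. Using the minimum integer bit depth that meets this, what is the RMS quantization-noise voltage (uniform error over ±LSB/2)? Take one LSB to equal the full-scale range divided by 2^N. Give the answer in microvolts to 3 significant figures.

Span = 7.6 V.
7.6 V / 146 µV = 52050. Since 2^15 = 32768 and 2^16 = 65536, N = 16.
One LSB is 7.6 V / 65536 = 115.97 µV.
V_rms = LSB/√12 = 33.5 µV.

33.5 µV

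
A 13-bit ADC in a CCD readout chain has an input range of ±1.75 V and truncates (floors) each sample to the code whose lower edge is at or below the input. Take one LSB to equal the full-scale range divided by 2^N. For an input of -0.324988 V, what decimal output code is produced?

Range = 1.75 − (-1.75) = 3.5 V. LSB = 3.5 V / 2^13 ≈ 427.2 µV.
code = ⌊(V_in − V_min)/LSB⌋ = ⌊(V_in − V_min) × 2^13 / range⌋
     = ⌊(-0.324988 − (-1.75)) × 8192 / 3.5⌋ = ⌊1.425012 × 8192/3.5⌋
     = ⌊3335.342⌋ = 3335.

3335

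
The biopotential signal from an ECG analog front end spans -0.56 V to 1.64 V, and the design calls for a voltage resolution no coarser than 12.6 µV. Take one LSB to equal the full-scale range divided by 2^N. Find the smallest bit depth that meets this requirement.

Full-scale range = 1.64 V − (-0.56 V) = 2.2 V.
Required number of levels: 2.2/12.6 µV = 174600; smallest N with 2^N ≥ that is 18.

18 bits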